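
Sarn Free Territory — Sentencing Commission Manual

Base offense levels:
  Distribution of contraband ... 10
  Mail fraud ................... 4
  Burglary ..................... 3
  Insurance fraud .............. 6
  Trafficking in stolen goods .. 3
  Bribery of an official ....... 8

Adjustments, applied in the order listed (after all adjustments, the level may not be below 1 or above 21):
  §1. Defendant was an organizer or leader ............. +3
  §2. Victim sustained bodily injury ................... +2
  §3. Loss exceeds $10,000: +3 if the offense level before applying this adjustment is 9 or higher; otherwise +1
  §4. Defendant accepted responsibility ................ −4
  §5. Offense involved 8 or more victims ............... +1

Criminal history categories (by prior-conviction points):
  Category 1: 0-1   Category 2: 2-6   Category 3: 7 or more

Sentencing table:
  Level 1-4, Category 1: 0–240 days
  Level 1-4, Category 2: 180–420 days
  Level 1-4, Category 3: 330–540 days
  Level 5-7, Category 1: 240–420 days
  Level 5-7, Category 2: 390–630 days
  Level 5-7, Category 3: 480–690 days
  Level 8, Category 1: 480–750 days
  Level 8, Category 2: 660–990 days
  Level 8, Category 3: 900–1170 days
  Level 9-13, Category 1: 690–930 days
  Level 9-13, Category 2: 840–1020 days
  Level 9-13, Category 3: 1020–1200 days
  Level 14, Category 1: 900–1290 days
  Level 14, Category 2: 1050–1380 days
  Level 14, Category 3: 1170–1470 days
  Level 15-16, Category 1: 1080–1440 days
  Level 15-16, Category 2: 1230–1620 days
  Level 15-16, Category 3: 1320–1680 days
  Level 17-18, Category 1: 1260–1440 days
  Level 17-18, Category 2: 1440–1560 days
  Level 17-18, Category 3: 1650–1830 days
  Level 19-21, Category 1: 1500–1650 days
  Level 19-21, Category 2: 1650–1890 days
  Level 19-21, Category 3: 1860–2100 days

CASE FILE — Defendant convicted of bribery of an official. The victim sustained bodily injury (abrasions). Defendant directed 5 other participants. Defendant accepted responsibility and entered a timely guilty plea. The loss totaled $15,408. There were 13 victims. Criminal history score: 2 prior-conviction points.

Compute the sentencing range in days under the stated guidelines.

Base offense level for bribery of an official: 8.
§1 applies: 8 + 3 = 11.
§2 applies: 11 + 2 = 13.
§3 applies (level before this adjustment is 13 ≥ 9, so +3): 13 + 3 = 16.
§4 applies: 16 − 4 = 12.
§5 applies: 12 + 1 = 13.
Final offense level: 13.
Criminal history: 2 prior points → Category 2 (2-6).
Level 13 falls in the 9-13 band.
Grid: Level 9-13 × Category 2 = 840-1020 days.

840-1020 days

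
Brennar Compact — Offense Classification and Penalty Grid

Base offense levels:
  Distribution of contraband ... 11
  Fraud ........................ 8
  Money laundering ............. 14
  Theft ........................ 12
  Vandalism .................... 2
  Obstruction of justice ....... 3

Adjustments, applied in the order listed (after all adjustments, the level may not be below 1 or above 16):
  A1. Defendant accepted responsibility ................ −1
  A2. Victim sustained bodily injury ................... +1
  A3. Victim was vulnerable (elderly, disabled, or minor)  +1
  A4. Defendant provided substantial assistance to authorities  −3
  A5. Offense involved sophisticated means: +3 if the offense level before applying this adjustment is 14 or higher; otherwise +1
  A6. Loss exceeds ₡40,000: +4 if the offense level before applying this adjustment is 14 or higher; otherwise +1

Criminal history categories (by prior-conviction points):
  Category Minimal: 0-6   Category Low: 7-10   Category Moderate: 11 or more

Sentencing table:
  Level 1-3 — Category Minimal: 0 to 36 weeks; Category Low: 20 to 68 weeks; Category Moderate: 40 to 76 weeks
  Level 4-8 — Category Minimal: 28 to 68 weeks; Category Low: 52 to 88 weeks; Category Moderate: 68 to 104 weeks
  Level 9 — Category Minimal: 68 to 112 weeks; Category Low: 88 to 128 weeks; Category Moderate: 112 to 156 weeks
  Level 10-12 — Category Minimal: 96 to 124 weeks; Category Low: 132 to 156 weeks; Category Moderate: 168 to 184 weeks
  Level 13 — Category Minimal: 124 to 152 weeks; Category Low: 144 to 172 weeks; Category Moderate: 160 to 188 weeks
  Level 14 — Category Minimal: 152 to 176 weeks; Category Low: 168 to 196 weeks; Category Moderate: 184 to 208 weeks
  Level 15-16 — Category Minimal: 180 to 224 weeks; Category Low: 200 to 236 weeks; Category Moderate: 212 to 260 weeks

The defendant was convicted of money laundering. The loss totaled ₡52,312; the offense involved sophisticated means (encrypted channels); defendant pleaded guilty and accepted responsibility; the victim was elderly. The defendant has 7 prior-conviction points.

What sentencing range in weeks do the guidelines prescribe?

200-236 weeks

Base offense level for money laundering: 14.
A1 applies: 14 − 1 = 13.
A2 does not apply.
A3 applies: 13 + 1 = 14.
A5 applies (level before this adjustment is 14 ≥ 14, so +3): 14 + 3 = 17.
A6 applies (level before this adjustment is 17 ≥ 14, so +4): 17 + 4 = 21.
Level 21 exceeds the maximum of 16; capped at 16.
Final offense level: 16.
Criminal history: 7 prior points → Category Low (7-10).
Level 16 falls in the 15-16 band.
Grid: Level 15-16 × Category Low = 200-236 weeks.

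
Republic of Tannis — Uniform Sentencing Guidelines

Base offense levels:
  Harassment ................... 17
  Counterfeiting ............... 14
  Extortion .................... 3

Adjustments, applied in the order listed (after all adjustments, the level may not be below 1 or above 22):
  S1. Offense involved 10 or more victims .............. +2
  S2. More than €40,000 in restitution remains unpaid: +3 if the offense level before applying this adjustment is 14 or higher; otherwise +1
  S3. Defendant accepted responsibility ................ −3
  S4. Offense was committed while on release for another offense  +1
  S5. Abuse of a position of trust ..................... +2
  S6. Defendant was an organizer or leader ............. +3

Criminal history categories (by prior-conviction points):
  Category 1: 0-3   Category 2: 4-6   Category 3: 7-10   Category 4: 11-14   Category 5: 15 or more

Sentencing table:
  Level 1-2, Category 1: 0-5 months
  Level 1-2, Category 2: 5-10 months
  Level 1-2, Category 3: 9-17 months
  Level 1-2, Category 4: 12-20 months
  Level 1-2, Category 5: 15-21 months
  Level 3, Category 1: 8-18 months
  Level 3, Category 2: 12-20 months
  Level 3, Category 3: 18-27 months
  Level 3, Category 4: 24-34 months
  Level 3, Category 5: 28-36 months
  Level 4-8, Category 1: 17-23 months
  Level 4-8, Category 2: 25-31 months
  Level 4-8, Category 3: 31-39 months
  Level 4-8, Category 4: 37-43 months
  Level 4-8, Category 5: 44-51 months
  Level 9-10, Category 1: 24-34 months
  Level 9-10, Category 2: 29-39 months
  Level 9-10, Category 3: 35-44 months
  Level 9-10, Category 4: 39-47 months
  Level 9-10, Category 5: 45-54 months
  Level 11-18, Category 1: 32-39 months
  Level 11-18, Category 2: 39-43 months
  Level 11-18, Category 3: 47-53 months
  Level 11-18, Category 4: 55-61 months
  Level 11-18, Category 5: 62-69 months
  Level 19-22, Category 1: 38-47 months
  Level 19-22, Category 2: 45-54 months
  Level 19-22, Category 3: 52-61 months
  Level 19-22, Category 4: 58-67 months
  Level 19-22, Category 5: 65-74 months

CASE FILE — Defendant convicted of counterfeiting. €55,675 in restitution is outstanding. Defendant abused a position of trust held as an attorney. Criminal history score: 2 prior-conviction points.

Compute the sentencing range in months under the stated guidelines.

Base offense level for counterfeiting: 14.
S2 applies (level before this adjustment is 14 ≥ 14, so +3): 14 + 3 = 17.
S4 does not apply.
S5 applies: 17 + 2 = 19.
S6 does not apply.
Final offense level: 19.
Criminal history: 2 prior points → Category 1 (0-3).
Level 19 falls in the 19-22 band.
Grid: Level 19-22 × Category 1 = 38-47 months.

38-47 months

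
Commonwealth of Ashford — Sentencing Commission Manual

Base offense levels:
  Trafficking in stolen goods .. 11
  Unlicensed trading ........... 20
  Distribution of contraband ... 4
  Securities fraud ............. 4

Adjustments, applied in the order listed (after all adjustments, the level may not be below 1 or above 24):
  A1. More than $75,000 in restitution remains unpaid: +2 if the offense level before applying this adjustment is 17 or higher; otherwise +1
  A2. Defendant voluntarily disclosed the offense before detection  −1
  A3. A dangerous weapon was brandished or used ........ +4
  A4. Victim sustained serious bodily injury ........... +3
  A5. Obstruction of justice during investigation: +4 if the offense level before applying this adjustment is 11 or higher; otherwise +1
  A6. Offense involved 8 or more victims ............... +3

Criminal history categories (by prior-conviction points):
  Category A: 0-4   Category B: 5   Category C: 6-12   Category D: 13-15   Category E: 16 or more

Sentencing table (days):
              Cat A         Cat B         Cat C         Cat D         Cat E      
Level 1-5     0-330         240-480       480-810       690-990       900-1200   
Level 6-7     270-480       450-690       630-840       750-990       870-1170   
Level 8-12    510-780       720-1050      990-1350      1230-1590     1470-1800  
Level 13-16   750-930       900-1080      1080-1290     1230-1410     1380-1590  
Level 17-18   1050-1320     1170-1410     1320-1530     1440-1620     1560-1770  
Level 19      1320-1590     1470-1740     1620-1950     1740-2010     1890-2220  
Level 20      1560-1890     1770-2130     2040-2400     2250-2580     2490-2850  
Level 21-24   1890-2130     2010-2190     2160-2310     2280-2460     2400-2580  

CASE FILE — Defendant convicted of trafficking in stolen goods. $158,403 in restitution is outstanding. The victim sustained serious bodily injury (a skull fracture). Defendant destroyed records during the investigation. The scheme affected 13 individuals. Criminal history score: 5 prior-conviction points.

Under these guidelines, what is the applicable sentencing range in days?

Base offense level for trafficking in stolen goods: 11.
A1 applies (level before this adjustment is 11 < 17, so +1): 11 + 1 = 12.
A2 does not apply.
A3 does not apply.
A4 applies: 12 + 3 = 15.
A5 applies (level before this adjustment is 15 ≥ 11, so +4): 15 + 4 = 19.
A6 applies: 19 + 3 = 22.
Final offense level: 22.
Criminal history: 5 prior points → Category B (5).
Level 22 falls in the 21-24 band.
Grid: Level 21-24 × Category B = 2010-2190 days.

2010-2190 days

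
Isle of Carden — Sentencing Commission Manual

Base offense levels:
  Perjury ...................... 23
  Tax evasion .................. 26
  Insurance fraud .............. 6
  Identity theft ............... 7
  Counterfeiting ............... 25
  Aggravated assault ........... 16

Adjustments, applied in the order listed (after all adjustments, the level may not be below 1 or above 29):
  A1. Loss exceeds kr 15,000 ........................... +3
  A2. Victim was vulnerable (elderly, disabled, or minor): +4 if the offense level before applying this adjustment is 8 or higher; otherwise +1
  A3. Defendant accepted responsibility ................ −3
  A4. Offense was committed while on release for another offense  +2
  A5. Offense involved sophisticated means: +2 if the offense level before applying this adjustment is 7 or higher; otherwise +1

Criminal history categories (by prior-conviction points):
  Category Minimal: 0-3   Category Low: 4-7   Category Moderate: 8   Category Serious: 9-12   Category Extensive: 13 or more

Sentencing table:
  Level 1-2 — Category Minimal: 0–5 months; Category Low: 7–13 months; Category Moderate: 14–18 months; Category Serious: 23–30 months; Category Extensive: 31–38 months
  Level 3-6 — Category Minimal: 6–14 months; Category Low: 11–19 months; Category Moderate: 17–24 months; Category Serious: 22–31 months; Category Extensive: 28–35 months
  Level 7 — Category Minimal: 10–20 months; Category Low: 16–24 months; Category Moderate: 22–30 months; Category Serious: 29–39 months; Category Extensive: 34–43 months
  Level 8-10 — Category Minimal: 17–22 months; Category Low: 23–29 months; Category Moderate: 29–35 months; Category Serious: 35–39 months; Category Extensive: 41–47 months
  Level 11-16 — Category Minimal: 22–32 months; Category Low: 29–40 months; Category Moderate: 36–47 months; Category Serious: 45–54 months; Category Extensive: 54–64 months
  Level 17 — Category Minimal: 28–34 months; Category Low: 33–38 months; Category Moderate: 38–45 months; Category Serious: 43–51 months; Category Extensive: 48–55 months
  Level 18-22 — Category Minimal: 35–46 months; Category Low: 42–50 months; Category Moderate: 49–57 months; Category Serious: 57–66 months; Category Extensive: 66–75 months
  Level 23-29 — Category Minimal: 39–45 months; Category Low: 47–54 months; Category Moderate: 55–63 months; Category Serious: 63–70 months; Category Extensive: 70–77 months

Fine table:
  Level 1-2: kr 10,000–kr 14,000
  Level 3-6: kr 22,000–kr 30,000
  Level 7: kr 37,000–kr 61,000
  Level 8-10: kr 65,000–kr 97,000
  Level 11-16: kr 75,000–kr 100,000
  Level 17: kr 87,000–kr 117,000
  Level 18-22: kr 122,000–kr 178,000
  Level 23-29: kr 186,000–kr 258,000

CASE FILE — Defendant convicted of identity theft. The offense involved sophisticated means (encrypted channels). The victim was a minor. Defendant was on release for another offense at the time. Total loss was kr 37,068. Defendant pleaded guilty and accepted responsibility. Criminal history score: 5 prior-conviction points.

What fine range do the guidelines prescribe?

Base offense level for identity theft: 7.
A1 applies: 7 + 3 = 10.
A2 applies (level before this adjustment is 10 ≥ 8, so +4): 10 + 4 = 14.
A3 applies: 14 − 3 = 11.
A4 applies: 11 + 2 = 13.
A5 applies (level before this adjustment is 13 ≥ 7, so +2): 13 + 2 = 15.
Final offense level: 15.
Level 15 falls in the 11-16 band.
Fine table: Level 11-16 → kr 75,000–kr 100,000.

kr 75,000–kr 100,000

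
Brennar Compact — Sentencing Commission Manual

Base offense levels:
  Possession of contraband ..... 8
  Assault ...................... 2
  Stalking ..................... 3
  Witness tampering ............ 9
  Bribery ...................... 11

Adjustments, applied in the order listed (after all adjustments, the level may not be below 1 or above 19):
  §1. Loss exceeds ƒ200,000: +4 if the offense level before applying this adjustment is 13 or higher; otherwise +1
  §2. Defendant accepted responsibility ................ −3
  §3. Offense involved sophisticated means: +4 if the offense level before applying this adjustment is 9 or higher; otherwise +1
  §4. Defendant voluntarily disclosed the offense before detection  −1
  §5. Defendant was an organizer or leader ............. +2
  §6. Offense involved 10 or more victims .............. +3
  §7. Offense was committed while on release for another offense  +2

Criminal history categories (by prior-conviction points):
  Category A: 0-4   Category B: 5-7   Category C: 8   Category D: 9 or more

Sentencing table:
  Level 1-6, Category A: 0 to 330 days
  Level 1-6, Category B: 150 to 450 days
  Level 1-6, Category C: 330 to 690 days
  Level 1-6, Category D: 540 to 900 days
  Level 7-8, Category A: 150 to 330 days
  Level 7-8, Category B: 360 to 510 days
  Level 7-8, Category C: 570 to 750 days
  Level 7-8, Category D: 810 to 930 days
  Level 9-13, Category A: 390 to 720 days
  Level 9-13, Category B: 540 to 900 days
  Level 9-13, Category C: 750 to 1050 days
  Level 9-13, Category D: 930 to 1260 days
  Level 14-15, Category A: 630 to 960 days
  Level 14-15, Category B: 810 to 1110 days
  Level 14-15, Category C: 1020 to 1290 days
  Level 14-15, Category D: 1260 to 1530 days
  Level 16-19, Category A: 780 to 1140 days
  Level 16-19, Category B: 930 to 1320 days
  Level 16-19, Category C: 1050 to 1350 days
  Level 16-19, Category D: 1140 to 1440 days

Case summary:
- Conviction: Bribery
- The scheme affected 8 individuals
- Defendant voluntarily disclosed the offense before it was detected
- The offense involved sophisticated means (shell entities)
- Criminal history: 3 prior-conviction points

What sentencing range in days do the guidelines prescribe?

630-960 days

Base offense level for bribery: 11.
§2 does not apply.
§3 applies (level before this adjustment is 11 ≥ 9, so +4): 11 + 4 = 15.
§4 applies: 15 − 1 = 14.
Final offense level: 14.
Criminal history: 3 prior points → Category A (0-4).
Level 14 falls in the 14-15 band.
Grid: Level 14-15 × Category A = 630-960 days.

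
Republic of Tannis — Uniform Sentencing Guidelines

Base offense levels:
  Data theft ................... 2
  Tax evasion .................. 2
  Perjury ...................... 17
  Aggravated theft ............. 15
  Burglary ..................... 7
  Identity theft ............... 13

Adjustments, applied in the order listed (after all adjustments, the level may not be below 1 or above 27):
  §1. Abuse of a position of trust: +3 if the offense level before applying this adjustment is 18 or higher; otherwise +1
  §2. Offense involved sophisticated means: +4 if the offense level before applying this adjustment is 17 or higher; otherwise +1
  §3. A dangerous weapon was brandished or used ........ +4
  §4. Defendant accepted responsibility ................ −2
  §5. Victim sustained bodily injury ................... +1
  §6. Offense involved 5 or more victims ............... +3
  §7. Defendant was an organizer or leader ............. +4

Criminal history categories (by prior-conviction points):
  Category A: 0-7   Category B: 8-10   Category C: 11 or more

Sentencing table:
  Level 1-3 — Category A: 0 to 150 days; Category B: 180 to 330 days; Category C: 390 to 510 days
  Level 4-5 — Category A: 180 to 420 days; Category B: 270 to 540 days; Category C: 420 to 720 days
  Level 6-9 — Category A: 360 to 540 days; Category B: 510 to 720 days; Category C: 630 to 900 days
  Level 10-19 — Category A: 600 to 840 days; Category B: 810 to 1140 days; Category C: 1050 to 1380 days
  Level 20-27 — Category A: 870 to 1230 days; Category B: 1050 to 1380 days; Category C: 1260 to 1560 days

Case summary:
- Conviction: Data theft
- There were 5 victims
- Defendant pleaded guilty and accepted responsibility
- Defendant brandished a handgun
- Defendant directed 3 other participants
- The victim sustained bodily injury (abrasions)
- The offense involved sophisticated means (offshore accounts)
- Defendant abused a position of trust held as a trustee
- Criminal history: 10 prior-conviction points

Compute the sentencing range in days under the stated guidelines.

810-1140 days

Base offense level for data theft: 2.
§1 applies (level before this adjustment is 2 < 18, so +1): 2 + 1 = 3.
§2 applies (level before this adjustment is 3 < 17, so +1): 3 + 1 = 4.
§3 applies: 4 + 4 = 8.
§4 applies: 8 − 2 = 6.
§5 applies: 6 + 1 = 7.
§6 applies: 7 + 3 = 10.
§7 applies: 10 + 4 = 14.
Final offense level: 14.
Criminal history: 10 prior points → Category B (8-10).
Level 14 falls in the 10-19 band.
Grid: Level 10-19 × Category B = 810-1140 days.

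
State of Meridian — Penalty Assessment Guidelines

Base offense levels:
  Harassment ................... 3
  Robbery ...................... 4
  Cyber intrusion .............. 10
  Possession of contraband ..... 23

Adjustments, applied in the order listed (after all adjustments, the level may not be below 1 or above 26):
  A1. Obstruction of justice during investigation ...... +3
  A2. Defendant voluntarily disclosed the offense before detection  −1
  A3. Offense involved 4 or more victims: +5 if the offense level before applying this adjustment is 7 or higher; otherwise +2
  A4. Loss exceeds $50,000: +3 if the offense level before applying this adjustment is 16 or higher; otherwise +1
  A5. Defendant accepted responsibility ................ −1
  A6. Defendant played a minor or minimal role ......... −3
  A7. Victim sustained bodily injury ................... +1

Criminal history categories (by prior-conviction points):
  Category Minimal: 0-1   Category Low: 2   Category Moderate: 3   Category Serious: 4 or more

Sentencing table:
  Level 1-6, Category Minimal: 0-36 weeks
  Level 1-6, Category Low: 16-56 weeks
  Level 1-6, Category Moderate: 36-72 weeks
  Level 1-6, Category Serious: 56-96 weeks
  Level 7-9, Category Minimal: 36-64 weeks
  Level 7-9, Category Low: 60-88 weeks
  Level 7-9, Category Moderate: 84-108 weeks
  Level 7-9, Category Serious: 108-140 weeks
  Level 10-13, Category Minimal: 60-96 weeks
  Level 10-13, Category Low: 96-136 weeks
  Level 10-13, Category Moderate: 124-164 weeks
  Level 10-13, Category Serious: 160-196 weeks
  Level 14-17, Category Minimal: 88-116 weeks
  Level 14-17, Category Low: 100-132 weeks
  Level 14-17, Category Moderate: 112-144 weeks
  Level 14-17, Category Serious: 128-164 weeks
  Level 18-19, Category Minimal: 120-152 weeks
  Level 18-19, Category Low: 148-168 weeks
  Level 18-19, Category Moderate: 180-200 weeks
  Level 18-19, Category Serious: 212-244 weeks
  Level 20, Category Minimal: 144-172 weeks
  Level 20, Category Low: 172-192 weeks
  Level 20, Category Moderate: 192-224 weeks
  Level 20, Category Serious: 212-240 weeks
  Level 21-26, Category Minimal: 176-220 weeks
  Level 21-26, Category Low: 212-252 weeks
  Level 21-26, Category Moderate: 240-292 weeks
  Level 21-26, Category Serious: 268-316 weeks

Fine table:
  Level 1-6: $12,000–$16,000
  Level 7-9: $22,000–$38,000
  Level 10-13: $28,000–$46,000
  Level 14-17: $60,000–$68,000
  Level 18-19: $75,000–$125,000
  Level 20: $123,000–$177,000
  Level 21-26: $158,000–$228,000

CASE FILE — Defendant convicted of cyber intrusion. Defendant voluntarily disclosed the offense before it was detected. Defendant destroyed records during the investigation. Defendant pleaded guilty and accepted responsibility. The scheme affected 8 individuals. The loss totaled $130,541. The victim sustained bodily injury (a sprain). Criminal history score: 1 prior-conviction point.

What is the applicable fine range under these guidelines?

Base offense level for cyber intrusion: 10.
A1 applies: 10 + 3 = 13.
A2 applies: 13 − 1 = 12.
A3 applies (level before this adjustment is 12 ≥ 7, so +5): 12 + 5 = 17.
A4 applies (level before this adjustment is 17 ≥ 16, so +3): 17 + 3 = 20.
A5 applies: 20 − 1 = 19.
A7 applies: 19 + 1 = 20.
Final offense level: 20.
Level 20 falls in the 20 band.
Fine table: Level 20 → $123,000–$177,000.

$123,000–$177,000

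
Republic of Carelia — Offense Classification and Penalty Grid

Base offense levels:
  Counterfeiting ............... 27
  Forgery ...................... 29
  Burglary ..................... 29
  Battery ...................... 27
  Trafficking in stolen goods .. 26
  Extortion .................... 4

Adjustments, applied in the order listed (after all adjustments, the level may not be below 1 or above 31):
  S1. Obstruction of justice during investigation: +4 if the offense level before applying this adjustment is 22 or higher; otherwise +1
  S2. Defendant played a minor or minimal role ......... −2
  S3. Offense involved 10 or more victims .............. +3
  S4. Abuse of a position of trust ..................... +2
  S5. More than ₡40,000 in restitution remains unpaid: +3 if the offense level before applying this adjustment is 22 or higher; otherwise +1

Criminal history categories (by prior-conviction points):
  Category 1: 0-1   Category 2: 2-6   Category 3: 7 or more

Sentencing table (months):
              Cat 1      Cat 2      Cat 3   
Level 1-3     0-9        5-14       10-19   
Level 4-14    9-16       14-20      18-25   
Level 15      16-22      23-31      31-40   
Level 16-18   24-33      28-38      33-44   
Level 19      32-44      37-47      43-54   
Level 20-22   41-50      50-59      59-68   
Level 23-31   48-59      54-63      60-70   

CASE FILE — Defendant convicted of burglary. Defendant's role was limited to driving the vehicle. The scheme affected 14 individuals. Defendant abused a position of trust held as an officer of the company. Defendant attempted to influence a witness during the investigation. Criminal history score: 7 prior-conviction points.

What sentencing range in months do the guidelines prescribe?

60-70 months

Base offense level for burglary: 29.
S1 applies (level before this adjustment is 29 ≥ 22, so +4): 29 + 4 = 33.
S2 applies: 33 − 2 = 31.
S3 applies: 31 + 3 = 34.
S4 applies: 34 + 2 = 36.
S5 does not apply.
Level 36 exceeds the maximum of 31; capped at 31.
Final offense level: 31.
Criminal history: 7 prior points → Category 3 (7+).
Level 31 falls in the 23-31 band.
Grid: Level 23-31 × Category 3 = 60-70 months.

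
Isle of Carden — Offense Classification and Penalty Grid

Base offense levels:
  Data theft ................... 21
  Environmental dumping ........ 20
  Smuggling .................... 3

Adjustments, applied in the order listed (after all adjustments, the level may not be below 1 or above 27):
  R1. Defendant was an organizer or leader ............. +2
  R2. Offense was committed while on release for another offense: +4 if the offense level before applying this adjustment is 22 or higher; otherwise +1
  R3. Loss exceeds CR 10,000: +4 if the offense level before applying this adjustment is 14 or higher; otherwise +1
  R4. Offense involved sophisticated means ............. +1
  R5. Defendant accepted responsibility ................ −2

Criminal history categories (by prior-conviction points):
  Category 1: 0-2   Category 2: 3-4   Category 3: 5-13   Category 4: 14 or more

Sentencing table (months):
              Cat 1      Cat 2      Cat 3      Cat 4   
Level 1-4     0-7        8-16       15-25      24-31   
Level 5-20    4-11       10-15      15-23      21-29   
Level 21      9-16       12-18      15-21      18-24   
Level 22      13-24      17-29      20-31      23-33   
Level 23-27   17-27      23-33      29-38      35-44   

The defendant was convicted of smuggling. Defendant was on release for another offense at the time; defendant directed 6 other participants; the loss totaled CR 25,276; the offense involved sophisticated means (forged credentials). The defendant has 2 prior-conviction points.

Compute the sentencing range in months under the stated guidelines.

4-11 months

Base offense level for smuggling: 3.
R1 applies: 3 + 2 = 5.
R2 applies (level before this adjustment is 5 < 22, so +1): 5 + 1 = 6.
R3 applies (level before this adjustment is 6 < 14, so +1): 6 + 1 = 7.
R4 applies: 7 + 1 = 8.
R5 does not apply.
Final offense level: 8.
Criminal history: 2 prior points → Category 1 (0-2).
Level 8 falls in the 5-20 band.
Grid: Level 5-20 × Category 1 = 4-11 months.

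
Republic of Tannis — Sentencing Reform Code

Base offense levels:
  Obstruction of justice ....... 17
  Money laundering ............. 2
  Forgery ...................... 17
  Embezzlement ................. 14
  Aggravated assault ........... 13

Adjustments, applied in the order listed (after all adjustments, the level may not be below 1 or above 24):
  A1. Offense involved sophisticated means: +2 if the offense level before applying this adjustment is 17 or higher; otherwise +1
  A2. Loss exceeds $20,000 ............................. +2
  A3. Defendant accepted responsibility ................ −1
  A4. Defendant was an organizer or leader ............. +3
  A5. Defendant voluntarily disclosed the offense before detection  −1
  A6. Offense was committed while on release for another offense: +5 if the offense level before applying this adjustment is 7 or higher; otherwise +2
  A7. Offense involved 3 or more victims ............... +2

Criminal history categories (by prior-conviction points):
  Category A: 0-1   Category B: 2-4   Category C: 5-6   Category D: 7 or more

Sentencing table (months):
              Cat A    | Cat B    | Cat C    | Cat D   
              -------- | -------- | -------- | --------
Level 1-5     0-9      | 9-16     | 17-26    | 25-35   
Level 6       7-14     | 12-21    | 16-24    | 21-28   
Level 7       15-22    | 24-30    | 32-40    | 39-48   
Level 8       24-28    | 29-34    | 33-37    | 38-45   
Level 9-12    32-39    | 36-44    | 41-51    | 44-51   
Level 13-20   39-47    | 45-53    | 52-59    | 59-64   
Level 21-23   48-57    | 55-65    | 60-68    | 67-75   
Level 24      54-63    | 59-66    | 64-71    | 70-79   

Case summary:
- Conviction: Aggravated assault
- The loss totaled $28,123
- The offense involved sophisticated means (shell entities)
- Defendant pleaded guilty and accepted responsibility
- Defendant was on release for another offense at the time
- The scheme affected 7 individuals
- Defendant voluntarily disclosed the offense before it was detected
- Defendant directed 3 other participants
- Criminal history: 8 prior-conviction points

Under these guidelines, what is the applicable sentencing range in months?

Base offense level for aggravated assault: 13.
A1 applies (level before this adjustment is 13 < 17, so +1): 13 + 1 = 14.
A2 applies: 14 + 2 = 16.
A3 applies: 16 − 1 = 15.
A4 applies: 15 + 3 = 18.
A5 applies: 18 − 1 = 17.
A6 applies (level before this adjustment is 17 ≥ 7, so +5): 17 + 5 = 22.
A7 applies: 22 + 2 = 24.
Final offense level: 24.
Criminal history: 8 prior points → Category D (7+).
Level 24 falls in the 24 band.
Grid: Level 24 × Category D = 70-79 months.

70-79 months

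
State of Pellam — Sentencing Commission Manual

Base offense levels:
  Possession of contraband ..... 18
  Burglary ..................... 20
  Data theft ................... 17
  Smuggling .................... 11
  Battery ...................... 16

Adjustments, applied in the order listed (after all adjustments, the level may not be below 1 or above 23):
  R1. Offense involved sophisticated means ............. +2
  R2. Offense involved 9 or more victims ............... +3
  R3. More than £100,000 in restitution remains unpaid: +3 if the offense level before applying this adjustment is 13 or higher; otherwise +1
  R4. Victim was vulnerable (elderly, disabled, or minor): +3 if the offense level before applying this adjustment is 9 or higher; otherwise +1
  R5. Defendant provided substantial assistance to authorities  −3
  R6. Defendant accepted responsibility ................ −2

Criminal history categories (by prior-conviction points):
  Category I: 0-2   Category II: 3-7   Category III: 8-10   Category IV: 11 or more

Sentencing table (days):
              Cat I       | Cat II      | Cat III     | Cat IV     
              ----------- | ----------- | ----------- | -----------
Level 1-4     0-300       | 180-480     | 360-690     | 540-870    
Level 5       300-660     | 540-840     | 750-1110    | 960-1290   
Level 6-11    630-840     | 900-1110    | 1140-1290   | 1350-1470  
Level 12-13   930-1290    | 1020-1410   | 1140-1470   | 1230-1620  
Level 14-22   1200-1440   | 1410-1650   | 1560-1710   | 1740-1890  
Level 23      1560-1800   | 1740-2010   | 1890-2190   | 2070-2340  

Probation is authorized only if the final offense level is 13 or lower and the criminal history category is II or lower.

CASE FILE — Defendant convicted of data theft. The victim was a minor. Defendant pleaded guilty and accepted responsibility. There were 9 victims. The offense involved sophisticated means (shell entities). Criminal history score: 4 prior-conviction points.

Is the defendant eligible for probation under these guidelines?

No

Base offense level for data theft: 17.
R1 applies: 17 + 2 = 19.
R2 applies: 19 + 3 = 22.
R3 does not apply.
R4 applies (level before this adjustment is 22 ≥ 9, so +3): 22 + 3 = 25.
R6 applies: 25 − 2 = 23.
Final offense level: 23.
Criminal history: 4 prior points → Category II (3-7).
Level 23 falls in the 23 band.
Grid: Level 23 × Category II = 1740-2010 days.
Probation check: level 23 > 13 and category II ≤ II → not eligible.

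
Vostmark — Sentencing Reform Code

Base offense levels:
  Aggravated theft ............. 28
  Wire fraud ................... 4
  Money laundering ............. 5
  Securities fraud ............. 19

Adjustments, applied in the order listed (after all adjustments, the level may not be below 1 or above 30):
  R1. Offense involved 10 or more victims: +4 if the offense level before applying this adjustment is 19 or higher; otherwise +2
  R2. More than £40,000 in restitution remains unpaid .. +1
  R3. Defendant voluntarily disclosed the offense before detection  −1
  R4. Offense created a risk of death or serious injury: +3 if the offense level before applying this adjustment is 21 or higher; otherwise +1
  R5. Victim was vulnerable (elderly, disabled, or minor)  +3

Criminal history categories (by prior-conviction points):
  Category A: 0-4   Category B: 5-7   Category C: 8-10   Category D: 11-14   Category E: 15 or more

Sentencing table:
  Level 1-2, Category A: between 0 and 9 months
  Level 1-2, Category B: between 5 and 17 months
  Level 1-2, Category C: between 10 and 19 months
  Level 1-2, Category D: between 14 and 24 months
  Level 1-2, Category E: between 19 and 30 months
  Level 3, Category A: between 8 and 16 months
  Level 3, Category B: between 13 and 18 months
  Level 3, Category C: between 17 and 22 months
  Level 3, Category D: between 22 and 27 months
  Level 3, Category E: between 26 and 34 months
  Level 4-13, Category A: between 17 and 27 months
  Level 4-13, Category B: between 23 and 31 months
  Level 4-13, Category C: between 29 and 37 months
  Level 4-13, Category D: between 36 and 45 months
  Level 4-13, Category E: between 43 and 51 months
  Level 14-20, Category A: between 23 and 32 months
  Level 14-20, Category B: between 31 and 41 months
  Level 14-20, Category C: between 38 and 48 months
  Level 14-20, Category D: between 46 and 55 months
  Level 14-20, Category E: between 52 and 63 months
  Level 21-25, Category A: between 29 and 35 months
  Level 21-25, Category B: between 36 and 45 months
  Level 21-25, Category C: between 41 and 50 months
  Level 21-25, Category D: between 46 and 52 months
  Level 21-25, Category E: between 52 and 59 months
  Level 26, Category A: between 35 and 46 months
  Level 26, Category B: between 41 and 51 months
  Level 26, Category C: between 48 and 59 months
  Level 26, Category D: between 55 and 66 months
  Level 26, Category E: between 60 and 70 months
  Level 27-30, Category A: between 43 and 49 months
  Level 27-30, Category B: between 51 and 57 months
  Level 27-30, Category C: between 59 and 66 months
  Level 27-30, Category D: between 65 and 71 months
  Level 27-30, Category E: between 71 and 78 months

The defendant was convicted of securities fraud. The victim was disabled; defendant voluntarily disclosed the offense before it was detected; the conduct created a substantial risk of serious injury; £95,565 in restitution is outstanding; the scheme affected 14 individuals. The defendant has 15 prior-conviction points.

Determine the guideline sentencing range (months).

71-78 months

Base offense level for securities fraud: 19.
R1 applies (level before this adjustment is 19 ≥ 19, so +4): 19 + 4 = 23.
R2 applies: 23 + 1 = 24.
R3 applies: 24 − 1 = 23.
R4 applies (level before this adjustment is 23 ≥ 21, so +3): 23 + 3 = 26.
R5 applies: 26 + 3 = 29.
Final offense level: 29.
Criminal history: 15 prior points → Category E (15+).
Level 29 falls in the 27-30 band.
Grid: Level 27-30 × Category E = 71-78 months.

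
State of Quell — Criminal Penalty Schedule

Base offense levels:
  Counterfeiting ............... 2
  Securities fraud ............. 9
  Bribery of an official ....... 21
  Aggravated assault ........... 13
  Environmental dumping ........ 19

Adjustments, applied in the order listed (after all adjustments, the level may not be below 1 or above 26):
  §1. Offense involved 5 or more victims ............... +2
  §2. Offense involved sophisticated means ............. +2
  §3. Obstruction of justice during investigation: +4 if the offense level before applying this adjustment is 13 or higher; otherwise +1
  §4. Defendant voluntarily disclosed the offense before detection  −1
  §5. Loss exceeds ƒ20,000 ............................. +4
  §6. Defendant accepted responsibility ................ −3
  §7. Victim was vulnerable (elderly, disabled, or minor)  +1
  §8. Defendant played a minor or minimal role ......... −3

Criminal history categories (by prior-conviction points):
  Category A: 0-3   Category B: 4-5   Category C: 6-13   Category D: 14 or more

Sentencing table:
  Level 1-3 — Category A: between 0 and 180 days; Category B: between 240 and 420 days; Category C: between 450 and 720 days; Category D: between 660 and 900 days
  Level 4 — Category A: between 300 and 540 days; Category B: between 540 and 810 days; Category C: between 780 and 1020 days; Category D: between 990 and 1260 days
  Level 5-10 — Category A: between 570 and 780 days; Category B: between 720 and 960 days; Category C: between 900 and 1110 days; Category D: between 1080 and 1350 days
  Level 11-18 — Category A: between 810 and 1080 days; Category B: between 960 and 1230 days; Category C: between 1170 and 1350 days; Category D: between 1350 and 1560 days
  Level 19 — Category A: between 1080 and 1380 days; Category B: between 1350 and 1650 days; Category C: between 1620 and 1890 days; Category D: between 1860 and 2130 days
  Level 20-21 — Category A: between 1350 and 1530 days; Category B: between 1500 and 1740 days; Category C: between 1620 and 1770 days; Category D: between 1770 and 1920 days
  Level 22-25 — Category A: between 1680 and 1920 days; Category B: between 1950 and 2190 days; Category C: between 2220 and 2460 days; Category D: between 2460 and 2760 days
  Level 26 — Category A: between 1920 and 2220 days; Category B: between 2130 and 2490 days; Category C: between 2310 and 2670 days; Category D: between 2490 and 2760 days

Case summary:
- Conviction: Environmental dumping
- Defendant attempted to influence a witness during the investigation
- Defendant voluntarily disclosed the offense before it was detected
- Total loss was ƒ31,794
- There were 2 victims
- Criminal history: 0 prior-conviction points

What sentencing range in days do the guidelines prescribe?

1920-2220 days

Base offense level for environmental dumping: 19.
§1 does not apply.
§3 applies (level before this adjustment is 19 ≥ 13, so +4): 19 + 4 = 23.
§4 applies: 23 − 1 = 22.
§5 applies: 22 + 4 = 26.
§7 does not apply.
§8 does not apply.
Final offense level: 26.
Criminal history: 0 prior points → Category A (0-3).
Level 26 falls in the 26 band.
Grid: Level 26 × Category A = 1920-2220 days.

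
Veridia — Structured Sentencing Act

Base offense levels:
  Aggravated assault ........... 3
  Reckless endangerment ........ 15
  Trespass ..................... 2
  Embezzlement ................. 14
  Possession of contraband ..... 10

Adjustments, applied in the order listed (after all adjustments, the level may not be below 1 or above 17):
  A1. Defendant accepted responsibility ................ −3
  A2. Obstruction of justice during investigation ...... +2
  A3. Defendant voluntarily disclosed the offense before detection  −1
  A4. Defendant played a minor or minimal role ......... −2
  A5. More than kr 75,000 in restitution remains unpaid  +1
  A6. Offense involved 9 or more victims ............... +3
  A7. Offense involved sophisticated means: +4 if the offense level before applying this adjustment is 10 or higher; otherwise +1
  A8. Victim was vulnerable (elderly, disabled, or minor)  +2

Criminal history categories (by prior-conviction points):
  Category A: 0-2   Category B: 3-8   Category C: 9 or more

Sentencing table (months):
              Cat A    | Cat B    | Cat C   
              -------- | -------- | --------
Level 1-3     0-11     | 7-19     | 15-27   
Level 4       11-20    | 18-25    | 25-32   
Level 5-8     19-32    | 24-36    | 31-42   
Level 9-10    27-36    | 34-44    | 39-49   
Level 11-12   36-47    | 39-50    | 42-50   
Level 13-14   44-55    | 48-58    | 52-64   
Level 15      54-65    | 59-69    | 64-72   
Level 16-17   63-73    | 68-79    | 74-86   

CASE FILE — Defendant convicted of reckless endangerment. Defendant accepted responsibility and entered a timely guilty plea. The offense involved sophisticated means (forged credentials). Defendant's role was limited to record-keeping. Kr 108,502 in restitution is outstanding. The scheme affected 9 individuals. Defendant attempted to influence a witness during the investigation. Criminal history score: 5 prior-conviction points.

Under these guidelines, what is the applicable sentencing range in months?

Base offense level for reckless endangerment: 15.
A1 applies: 15 − 3 = 12.
A2 applies: 12 + 2 = 14.
A4 applies: 14 − 2 = 12.
A5 applies: 12 + 1 = 13.
A6 applies: 13 + 3 = 16.
A7 applies (level before this adjustment is 16 ≥ 10, so +4): 16 + 4 = 20.
A8 does not apply.
Level 20 exceeds the maximum of 17; capped at 17.
Final offense level: 17.
Criminal history: 5 prior points → Category B (3-8).
Level 17 falls in the 16-17 band.
Grid: Level 16-17 × Category B = 68-79 months.

68-79 months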